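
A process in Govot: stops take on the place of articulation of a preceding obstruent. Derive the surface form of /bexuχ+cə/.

[bexuχqə]

The rule targets /c/ (voiceless palatal stop), which sits after the trigger /χ/ (uvular).
The voiceless uvular stop is [q], so /c/ → [q].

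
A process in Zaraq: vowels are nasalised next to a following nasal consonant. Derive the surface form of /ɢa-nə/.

The vowel /a/ is adjacent to the following nasal /n/, so it acquires [+nasal] and surfaces as [ã].

[ɢãnə]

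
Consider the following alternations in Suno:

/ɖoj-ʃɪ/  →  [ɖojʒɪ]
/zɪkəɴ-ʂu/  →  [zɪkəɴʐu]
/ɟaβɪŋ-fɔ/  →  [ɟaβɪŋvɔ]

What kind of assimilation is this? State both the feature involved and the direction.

progressive voicing assimilation

Comparing underlying and surface forms, /ʃ/ → [ʒ] is the alternation; the neighbouring /j/ is constant.
/ʃ/ is voiceless while /j/ is voiced; the output [ʒ] is voiced, matching the trigger — so the feature that spreads is voicing.
Place and manner are unchanged, so the assimilation is partial, not total.
Checking the remaining alternations: /ʂ/ → [ʐ] after /ɴ/ (voiceless → voiced, matching voiced); /f/ → [v] after /ŋ/ (voiceless → voiced, matching voiced) — only voicing changes, and always toward the preceding segment.
The trigger is the preceding segment, so the direction is progressive (perseverative).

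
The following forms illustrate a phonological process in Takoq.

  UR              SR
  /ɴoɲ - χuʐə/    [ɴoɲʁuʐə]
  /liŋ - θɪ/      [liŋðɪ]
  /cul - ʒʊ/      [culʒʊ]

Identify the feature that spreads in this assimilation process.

The segment that alternates is /χ/, which surfaces as [ʁ] when adjacent to /ɲ/.
/χ/ is voiceless while /ɲ/ is voiced; the output [ʁ] is voiced, matching the trigger — so the feature that spreads is voicing.
The other alternating form patterns the same way: /θ/ → [ð] after /ŋ/ (voiceless → voiced, matching voiced) — only voicing changes, and always toward the preceding segment.
Nothing changes in [culʒʊ]: there the adjacent consonants already agree in voicing (/ʒ/ and /l/ are both voiced), so this form is consistent with the same rule.

voicing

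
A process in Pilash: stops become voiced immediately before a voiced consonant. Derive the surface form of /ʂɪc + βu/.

[ʂɪɟβu]

The rule targets /c/ (voiceless palatal stop), which sits before the trigger /β/ (voiced).
A voiced palatal stop is [ɟ], so the surface segment is [ɟ].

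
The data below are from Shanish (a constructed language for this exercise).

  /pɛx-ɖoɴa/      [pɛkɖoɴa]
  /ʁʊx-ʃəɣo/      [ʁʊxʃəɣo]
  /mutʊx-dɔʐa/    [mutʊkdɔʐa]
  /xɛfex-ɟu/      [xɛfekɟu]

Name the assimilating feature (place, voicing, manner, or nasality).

manner

The segment that alternates is /x/, which surfaces as [k] when adjacent to /ɖ/.
The change fricative → stop matches the manner of the following /ɖ/, identifying this as manner assimilation.
Checking the remaining alternations: /x/ → [k] before /d/ (fricative → stop, matching a stop); /x/ → [k] before /ɟ/ (fricative → stop, matching a stop) — only manner changes, and always toward the following segment.
No alternation appears in [ʁʊxʃəɣo]: there the adjacent consonants already agree in manner (/x/ and /ʃ/ are both fricatives), so this form is consistent with the same rule.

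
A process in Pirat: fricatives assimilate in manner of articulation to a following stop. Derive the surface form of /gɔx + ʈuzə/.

The rule targets /x/ (voiceless velar fricative), which sits before the trigger /ʈ/ (stop).
The voiceless velar stop is [k], so /x/ → [k].

[gɔkʈuzə]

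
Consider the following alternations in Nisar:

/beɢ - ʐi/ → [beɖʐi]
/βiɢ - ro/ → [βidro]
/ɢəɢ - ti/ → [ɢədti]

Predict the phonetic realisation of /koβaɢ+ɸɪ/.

The data show regressive place assimilation: /ɢ/ → [ɖ] before /ʐ/; /ɢ/ → [d] before /r/; /ɢ/ → [d] before /t/. In each pair only place changes, matching the following consonant, while manner and voice stay constant.
The rule targets /ɢ/ (voiced uvular stop), which sits before the trigger /ɸ/ (bilabial).
The voiced bilabial stop is [b], so /ɢ/ → [b].

[koβabɸɪ]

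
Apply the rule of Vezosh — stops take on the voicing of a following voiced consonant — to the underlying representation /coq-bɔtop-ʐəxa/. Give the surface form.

[coɢbɔtobʐəxa]

The rule targets /q/ (voiceless uvular stop), which sits before the trigger /b/ (voiced).
Changing only its voicing to voiced gives [ɢ] — the voiced uvular stop.
The same rule applies at the second boundary: /p/ → [b] next to /ʐ/.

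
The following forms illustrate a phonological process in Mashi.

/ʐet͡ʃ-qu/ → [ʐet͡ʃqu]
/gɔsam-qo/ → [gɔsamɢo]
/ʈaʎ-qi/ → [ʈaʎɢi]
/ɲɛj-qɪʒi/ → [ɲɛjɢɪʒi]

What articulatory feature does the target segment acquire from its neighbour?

voicing

Comparing underlying and surface forms, /q/ → [ɢ] is the alternation; the neighbouring /m/ is constant.
/q/ is voiceless while /m/ is voiced; the output [ɢ] is voiced, matching the trigger — so the feature that spreads is voicing.
Checking the remaining alternations: /q/ → [ɢ] after /ʎ/ (voiceless → voiced, matching voiced); /q/ → [ɢ] after /j/ (voiceless → voiced, matching voiced) — only voicing changes, and always toward the preceding segment.
Nothing changes in [ʐet͡ʃqu]: there the adjacent consonants already agree in voicing (/q/ and /t͡ʃ/ are both voiceless), so this form is consistent with the same rule.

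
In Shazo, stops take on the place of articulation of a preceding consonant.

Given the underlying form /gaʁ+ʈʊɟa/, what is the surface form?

[gaʁqʊɟa]

/ʈ/ is a voiceless retroflex stop. The preceding trigger /ʁ/ is uvular, so /ʈ/ must become uvular as well.
A voiceless uvular stop is [q], so the surface segment is [q].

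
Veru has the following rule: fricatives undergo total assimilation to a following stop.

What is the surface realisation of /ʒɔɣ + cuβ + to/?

[ʒɔccutto]

/ɣ/ is the segment targeted by the rule; it sits immediately before /c/, so it assimilates completely and surfaces as [c].
The same rule applies at the second boundary: /β/ → [t] next to /t/.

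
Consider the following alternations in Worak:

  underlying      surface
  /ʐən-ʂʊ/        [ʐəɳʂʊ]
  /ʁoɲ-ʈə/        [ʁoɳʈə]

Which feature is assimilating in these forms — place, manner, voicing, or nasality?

The segment that alternates is /n/, which surfaces as [ɳ] when adjacent to /ʂ/.
The change alveolar → retroflex matches the place of the following /ʂ/, identifying this as place assimilation.
The same holds elsewhere in the data: /ɲ/ → [ɳ] before /ʈ/ (palatal → retroflex, matching retroflex) — only place changes, and always toward the following segment.

place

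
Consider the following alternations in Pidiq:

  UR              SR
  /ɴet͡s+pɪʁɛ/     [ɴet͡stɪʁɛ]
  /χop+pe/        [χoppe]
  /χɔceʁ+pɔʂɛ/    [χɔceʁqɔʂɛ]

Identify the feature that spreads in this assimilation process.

Underlying /p/ is realised as [t] next to /t͡s/; /t͡s/ itself does not change.
/p/ is bilabial while /t͡s/ is alveolar; the output [t] is alveolar, matching the trigger — so the feature that spreads is place.
The other alternating form patterns the same way: /p/ → [q] after /ʁ/ (bilabial → uvular, matching uvular) — only place changes, and always toward the preceding segment.
No alternation appears in [χoppe]: there the adjacent consonants already agree in place (/p/ and /p/ are both bilabial), so this form is consistent with the same rule.

place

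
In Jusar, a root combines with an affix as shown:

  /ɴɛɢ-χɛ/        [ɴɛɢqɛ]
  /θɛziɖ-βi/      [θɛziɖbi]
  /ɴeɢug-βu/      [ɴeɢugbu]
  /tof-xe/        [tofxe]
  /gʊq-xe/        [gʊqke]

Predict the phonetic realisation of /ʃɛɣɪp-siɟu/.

The data show progressive manner assimilation: /χ/ → [q] after /ɢ/; /β/ → [b] after /ɖ/; /β/ → [b] after /g/; /x/ → [k] after /q/. In each pair only manner changes, matching the preceding consonant, while place and voice stay constant.
No alternation appears in [tofxe]: there the adjacent consonants already agree in manner (/x/ and /f/ are both fricatives), so this form is consistent with the same rule.
/s/ is a voiceless alveolar fricative. The preceding trigger /p/ is a stop, so /s/ must become a stop as well.
A voiceless alveolar stop is [t], so the surface segment is [t].

[ʃɛɣɪptiɟu]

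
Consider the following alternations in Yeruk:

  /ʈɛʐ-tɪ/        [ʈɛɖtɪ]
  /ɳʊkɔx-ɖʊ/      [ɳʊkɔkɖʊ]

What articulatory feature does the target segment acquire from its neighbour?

manner

Comparing underlying and surface forms, /ʐ/ → [ɖ] is the alternation; the neighbouring /t/ is constant.
The change fricative → stop matches the manner of the following /t/, identifying this as manner assimilation.
The other alternating form patterns the same way: /x/ → [k] before /ɖ/ (fricative → stop, matching a stop) — only manner changes, and always toward the following segment.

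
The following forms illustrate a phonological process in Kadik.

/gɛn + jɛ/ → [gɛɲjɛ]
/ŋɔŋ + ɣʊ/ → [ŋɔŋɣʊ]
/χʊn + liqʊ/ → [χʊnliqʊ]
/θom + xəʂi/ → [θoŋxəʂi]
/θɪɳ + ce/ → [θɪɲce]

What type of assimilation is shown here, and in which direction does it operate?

The segment that alternates is /n/, which surfaces as [ɲ] when adjacent to /j/.
The change alveolar → palatal matches the place of the following /j/, identifying this as place assimilation.
Manner and voice are unchanged, so the assimilation is partial, not total.
The other alternating forms pattern the same way: /m/ → [ŋ] before /x/ (bilabial → velar, matching velar); /ɳ/ → [ɲ] before /c/ (retroflex → palatal, matching palatal) — only place changes, and always toward the following segment.
No alternation appears in [ŋɔŋɣʊ], [χʊnliqʊ]: there the adjacent consonants already agree in place (/ŋ/ and /ɣ/ are both velar; /n/ and /l/ are both alveolar), so these forms are consistent with the same rule.
The trigger is the following segment, so the direction is regressive (anticipatory).

regressive place assimilation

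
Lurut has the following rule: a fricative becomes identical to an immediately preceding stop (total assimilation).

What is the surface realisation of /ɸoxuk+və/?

/v/ is the segment targeted by the rule; it sits immediately after /k/, so it assimilates completely and surfaces as [k].

[ɸoxukkə]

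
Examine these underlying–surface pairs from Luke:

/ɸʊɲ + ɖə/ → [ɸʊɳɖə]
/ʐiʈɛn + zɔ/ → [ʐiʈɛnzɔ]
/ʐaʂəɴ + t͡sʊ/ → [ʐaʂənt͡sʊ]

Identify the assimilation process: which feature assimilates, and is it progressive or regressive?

regressive place assimilation

Underlying /ɲ/ is realised as [ɳ] next to /ɖ/; /ɖ/ itself does not change.
/ɲ/ is palatal while /ɖ/ is retroflex; the output [ɳ] is retroflex, matching the trigger — so the feature that spreads is place.
Manner and voice are unchanged, so the assimilation is partial, not total.
Checking the remaining alternation: /ɴ/ → [n] before /t͡s/ (uvular → alveolar, matching alveolar) — only place changes, and always toward the following segment.
No alternation appears in [ʐiʈɛnzɔ]: there the adjacent consonants already agree in place (/n/ and /z/ are both alveolar), so this form is consistent with the same rule.
The trigger is the following segment, so the direction is regressive (anticipatory).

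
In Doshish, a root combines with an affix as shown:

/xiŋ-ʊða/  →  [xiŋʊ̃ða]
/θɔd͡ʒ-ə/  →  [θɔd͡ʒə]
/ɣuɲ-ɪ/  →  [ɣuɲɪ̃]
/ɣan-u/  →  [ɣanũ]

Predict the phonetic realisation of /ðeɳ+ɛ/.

The data show progressive nasality assimilation (vowel nasalisation): /ʊ/ → [ʊ̃] after /ŋ/; /ɪ/ → [ɪ̃] after /ɲ/; /u/ → [ũ] after /n/ — a vowel is nasalised by an immediately preceding nasal consonant.
No change occurs in [θɔd͡ʒə] because the vowel at the boundary is adjacent to an oral consonant, not a nasal (/ə/ next to /d͡ʒ/).
The vowel /ɛ/ is adjacent to the preceding nasal /ɳ/, so it acquires [+nasal] and surfaces as [ɛ̃].

[ðeɳɛ̃]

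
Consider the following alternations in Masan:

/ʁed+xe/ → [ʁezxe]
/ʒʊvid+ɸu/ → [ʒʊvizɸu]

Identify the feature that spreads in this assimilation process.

Comparing underlying and surface forms, /d/ → [z] is the alternation; the neighbouring /x/ is constant.
The change stop → fricative matches the manner of the following /x/, identifying this as manner assimilation.
The same holds elsewhere in the data: /d/ → [z] before /ɸ/ (stop → fricative, matching a fricative) — only manner changes, and always toward the following segment.

manner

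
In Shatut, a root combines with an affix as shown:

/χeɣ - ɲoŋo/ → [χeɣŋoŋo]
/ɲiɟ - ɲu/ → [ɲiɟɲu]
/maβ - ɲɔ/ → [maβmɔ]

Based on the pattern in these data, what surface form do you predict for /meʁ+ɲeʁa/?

[meʁɴeʁa]

The data show progressive place assimilation: /ɲ/ → [ŋ] after /ɣ/; /ɲ/ → [m] after /β/. In each pair only place changes, matching the preceding consonant, while manner and voice stay constant.
No alternation appears in [ɲiɟɲu]: there the adjacent consonants already agree in place (/ɲ/ and /ɟ/ are both palatal), so this form is consistent with the same rule.
The rule targets /ɲ/ (voiced palatal nasal), which sits after the trigger /ʁ/ (uvular).
Changing only its place to uvular gives [ɴ] — the voiced uvular nasal.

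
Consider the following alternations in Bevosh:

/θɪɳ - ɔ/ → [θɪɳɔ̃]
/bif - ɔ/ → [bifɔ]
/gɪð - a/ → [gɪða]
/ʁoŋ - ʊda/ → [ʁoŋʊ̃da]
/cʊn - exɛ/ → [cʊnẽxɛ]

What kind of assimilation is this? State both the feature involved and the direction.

progressive nasality assimilation (vowel nasalisation)

The vowel /ɔ/ surfaces as nasalised [ɔ̃] next to the preceding nasal /ɳ/ — it has acquired the [+nasal] feature of its neighbour.
Likewise in the remaining data: /ʊ/ → [ʊ̃] after /ŋ/; /e/ → [ẽ] after /n/ — each time a vowel is nasalised next to a preceding nasal.
No change occurs in [bifɔ], [gɪða] because the vowel at the boundary is adjacent to an oral consonant, not a nasal (/ɔ/ next to /f/; /a/ next to /ð/).
Because the conditioning nasal is to the left of the vowel that changes, the process is progressive (perseverative).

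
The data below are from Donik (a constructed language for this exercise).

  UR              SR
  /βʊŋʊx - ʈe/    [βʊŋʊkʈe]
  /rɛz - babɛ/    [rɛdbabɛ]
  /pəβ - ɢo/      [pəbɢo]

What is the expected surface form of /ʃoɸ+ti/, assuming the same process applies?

[ʃopti]

The data show regressive manner assimilation: /x/ → [k] before /ʈ/; /z/ → [d] before /b/; /β/ → [b] before /ɢ/. In each pair only manner changes, matching the following consonant, while place and voice stay constant.
/ɸ/ is a voiceless bilabial fricative. The following trigger /t/ is a stop, so /ɸ/ must become a stop as well.
A voiceless bilabial stop is [p], so the surface segment is [p].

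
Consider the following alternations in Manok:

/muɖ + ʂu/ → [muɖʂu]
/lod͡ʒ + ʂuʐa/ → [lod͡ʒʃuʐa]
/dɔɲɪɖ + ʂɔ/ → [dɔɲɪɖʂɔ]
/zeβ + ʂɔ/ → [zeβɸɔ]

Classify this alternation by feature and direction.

progressive place assimilation

Comparing underlying and surface forms, /ʂ/ → [ʃ] is the alternation; the neighbouring /d͡ʒ/ is constant.
/ʂ/ is retroflex while /d͡ʒ/ is postalveolar; the output [ʃ] is postalveolar, matching the trigger — so the feature that spreads is place.
Manner and voice are unchanged, so the assimilation is partial, not total.
The same holds elsewhere in the data: /ʂ/ → [ɸ] after /β/ (retroflex → bilabial, matching bilabial) — only place changes, and always toward the preceding segment.
No alternation appears in [muɖʂu], [dɔɲɪɖʂɔ]: there the adjacent consonants already agree in place (/ʂ/ and /ɖ/ are both retroflex; /ʂ/ and /ɖ/ are both retroflex), so these forms are consistent with the same rule.
Since the segment that changes follows the conditioning segment, the assimilation is progressive.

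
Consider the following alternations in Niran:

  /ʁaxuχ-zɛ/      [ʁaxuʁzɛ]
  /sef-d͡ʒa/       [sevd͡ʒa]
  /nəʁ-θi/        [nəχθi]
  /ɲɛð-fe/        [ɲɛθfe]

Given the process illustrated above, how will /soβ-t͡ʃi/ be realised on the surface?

The data show regressive voicing assimilation: /χ/ → [ʁ] before /z/; /f/ → [v] before /d͡ʒ/; /ʁ/ → [χ] before /θ/; /ð/ → [θ] before /f/. In each pair only voicing changes, matching the following consonant, while place and manner stay constant.
The rule targets /β/ (voiced bilabial fricative), which sits before the trigger /t͡ʃ/ (voiceless).
The voiceless bilabial fricative is [ɸ], so /β/ → [ɸ].

[soɸt͡ʃi]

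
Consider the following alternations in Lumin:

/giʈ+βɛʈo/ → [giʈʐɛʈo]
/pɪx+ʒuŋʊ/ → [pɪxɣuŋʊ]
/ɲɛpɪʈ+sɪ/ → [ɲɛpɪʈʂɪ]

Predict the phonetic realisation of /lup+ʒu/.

[lupβu]

The data show progressive place assimilation: /β/ → [ʐ] after /ʈ/; /ʒ/ → [ɣ] after /x/; /s/ → [ʂ] after /ʈ/. In each pair only place changes, matching the preceding consonant, while manner and voice stay constant.
/ʒ/ is a voiced postalveolar fricative. The preceding trigger /p/ is bilabial, so /ʒ/ must become bilabial as well.
The voiced bilabial fricative is [β], so /ʒ/ → [β].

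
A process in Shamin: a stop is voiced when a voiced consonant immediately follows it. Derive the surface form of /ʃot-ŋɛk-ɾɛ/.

/t/ is a voiceless alveolar stop. The following trigger /ŋ/ is voiced, so /t/ must become voiced as well.
Changing only its voicing to voiced gives [d] — the voiced alveolar stop.
The same rule applies at the second boundary: /k/ → [g] next to /ɾ/.

[ʃodŋɛgɾɛ]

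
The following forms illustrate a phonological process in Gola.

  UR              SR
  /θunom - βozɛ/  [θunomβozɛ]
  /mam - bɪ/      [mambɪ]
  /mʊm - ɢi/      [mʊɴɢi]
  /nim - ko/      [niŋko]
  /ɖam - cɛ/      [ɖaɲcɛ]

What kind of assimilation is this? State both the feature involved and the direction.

regressive place assimilation

Comparing underlying and surface forms, /m/ → [ɴ] is the alternation; the neighbouring /ɢ/ is constant.
The change bilabial → uvular matches the place of the following /ɢ/, identifying this as place assimilation.
Manner and voice are unchanged, so the assimilation is partial, not total.
The other alternating forms pattern the same way: /m/ → [ŋ] before /k/ (bilabial → velar, matching velar); /m/ → [ɲ] before /c/ (bilabial → palatal, matching palatal) — only place changes, and always toward the following segment.
No alternation appears in [θunomβozɛ], [mambɪ]: there the adjacent consonants already agree in place (/m/ and /β/ are both bilabial; /m/ and /b/ are both bilabial), so these forms are consistent with the same rule.
The trigger is the following segment, so the direction is regressive (anticipatory).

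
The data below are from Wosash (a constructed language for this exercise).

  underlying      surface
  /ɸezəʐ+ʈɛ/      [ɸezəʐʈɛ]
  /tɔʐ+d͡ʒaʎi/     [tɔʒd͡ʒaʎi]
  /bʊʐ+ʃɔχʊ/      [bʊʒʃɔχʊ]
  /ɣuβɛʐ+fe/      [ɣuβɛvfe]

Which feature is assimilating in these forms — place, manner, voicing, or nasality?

place

Underlying /ʐ/ is realised as [ʒ] next to /d͡ʒ/; /d͡ʒ/ itself does not change.
/ʐ/ is retroflex while /d͡ʒ/ is postalveolar; the output [ʒ] is postalveolar, matching the trigger — so the feature that spreads is place.
The other alternating forms pattern the same way: /ʐ/ → [ʒ] before /ʃ/ (retroflex → postalveolar, matching postalveolar); /ʐ/ → [v] before /f/ (retroflex → labiodental, matching labiodental) — only place changes, and always toward the following segment.
No alternation appears in [ɸezəʐʈɛ]: there the adjacent consonants already agree in place (/ʐ/ and /ʈ/ are both retroflex), so this form is consistent with the same rule.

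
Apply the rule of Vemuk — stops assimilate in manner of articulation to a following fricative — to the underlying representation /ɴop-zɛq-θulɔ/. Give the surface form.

The rule targets /p/ (voiceless bilabial stop), which sits before the trigger /z/ (fricative).
Changing only its manner to fricative gives [ɸ] — the voiceless bilabial fricative.
The same rule applies at the second boundary: /q/ → [χ] next to /θ/.

[ɴoɸzɛχθulɔ]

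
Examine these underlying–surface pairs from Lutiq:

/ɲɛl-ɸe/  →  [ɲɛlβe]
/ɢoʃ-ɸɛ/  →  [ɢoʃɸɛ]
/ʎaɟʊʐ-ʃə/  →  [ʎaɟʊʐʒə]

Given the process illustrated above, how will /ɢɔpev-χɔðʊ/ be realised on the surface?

[ɢɔpevʁɔðʊ]

The data show progressive voicing assimilation: /ɸ/ → [β] after /l/; /ʃ/ → [ʒ] after /ʐ/. In each pair only voicing changes, matching the preceding consonant, while place and manner stay constant.
No alternation appears in [ɢoʃɸɛ]: there the adjacent consonants already agree in voicing (/ɸ/ and /ʃ/ are both voiceless), so this form is consistent with the same rule.
The rule targets /χ/ (voiceless uvular fricative), which sits after the trigger /v/ (voiced).
A voiced uvular fricative is [ʁ], so the surface segment is [ʁ].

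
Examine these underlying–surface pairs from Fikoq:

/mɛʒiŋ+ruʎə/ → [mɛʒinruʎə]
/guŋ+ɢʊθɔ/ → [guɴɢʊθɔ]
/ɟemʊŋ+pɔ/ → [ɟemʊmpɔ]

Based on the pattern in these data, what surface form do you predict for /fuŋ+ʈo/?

[fuɳʈo]

The data show regressive place assimilation: /ŋ/ → [n] before /r/; /ŋ/ → [ɴ] before /ɢ/; /ŋ/ → [m] before /p/. In each pair only place changes, matching the following consonant, while manner and voice stay constant.
/ŋ/ is a voiced velar nasal. The following trigger /ʈ/ is retroflex, so /ŋ/ must become retroflex as well.
Changing only its place to retroflex gives [ɳ] — the voiced retroflex nasal.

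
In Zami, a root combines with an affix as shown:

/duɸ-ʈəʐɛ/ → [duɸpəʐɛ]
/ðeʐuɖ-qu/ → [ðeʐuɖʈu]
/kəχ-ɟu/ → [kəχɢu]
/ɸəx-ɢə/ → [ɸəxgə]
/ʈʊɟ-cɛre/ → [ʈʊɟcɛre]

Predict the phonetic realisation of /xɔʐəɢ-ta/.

[xɔʐəɢqa]

The data show progressive place assimilation: /ʈ/ → [p] after /ɸ/; /q/ → [ʈ] after /ɖ/; /ɟ/ → [ɢ] after /χ/; /ɢ/ → [g] after /x/. In each pair only place changes, matching the preceding consonant, while manner and voice stay constant.
No alternation appears in [ʈʊɟcɛre]: there the adjacent consonants already agree in place (/c/ and /ɟ/ are both palatal), so this form is consistent with the same rule.
The rule targets /t/ (voiceless alveolar stop), which sits after the trigger /ɢ/ (uvular).
The voiceless uvular stop is [q], so /t/ → [q].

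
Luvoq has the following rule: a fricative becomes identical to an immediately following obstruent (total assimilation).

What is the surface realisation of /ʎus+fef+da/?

[ʎuffedda]

/s/ is the segment targeted by the rule; it sits immediately before /f/, so it assimilates completely and surfaces as [f].
At the second juncture, /f/ likewise becomes [d] adjacent to /d/.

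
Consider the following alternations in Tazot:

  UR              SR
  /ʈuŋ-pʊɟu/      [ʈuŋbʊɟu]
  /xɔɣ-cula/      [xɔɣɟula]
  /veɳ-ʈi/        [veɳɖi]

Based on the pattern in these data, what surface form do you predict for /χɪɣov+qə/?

The data show progressive voicing assimilation: /p/ → [b] after /ŋ/; /c/ → [ɟ] after /ɣ/; /ʈ/ → [ɖ] after /ɳ/. In each pair only voicing changes, matching the preceding consonant, while place and manner stay constant.
The rule targets /q/ (voiceless uvular stop), which sits after the trigger /v/ (voiced).
Changing only its voicing to voiced gives [ɢ] — the voiced uvular stop.

[χɪɣovɢə]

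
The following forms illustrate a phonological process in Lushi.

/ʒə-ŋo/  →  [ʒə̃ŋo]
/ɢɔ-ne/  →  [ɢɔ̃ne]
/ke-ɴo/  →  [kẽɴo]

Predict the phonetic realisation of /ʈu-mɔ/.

The data show regressive nasality assimilation (vowel nasalisation): /ə/ → [ə̃] before /ŋ/; /ɔ/ → [ɔ̃] before /n/; /e/ → [ẽ] before /ɴ/ — a vowel is nasalised by an immediately following nasal consonant.
/u/ sits next to the nasal /m/ and is therefore nasalised to [ũ].

[ʈũmɔ]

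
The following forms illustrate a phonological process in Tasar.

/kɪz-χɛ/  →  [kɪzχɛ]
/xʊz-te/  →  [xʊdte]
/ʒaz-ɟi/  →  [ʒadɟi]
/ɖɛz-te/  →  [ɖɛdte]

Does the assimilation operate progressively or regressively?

regressive

Comparing underlying and surface forms, /z/ → [d] is the alternation; the neighbouring /t/ is constant.
The change fricative → stop matches the manner of the following /t/, identifying this as manner assimilation.
Checking the remaining alternation: /z/ → [d] before /ɟ/ (fricative → stop, matching a stop) — only manner changes, and always toward the following segment.
Nothing changes in [kɪzχɛ]: there the adjacent consonants already agree in manner (/z/ and /χ/ are both fricatives), so this form is consistent with the same rule.
The trigger is the following segment, so the direction is regressive (anticipatory).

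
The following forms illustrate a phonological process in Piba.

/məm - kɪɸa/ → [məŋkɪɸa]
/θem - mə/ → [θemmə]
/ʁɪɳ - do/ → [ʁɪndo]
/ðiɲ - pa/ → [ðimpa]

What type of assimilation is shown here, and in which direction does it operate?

regressive place assimilation

The segment that alternates is /m/, which surfaces as [ŋ] when adjacent to /k/.
The change bilabial → velar matches the place of the following /k/, identifying this as place assimilation.
Manner and voice are unchanged, so the assimilation is partial, not total.
The same holds elsewhere in the data: /ɳ/ → [n] before /d/ (retroflex → alveolar, matching alveolar); /ɲ/ → [m] before /p/ (palatal → bilabial, matching bilabial) — only place changes, and always toward the following segment.
No alternation appears in [θemmə]: there the adjacent consonants already agree in place (/m/ and /m/ are both bilabial), so this form is consistent with the same rule.
The trigger is the following segment, so the direction is regressive (anticipatory).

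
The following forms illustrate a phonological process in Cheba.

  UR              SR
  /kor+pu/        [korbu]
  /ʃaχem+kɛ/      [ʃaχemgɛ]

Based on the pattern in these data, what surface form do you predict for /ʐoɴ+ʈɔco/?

[ʐoɴɖɔco]

The data show progressive voicing assimilation: /p/ → [b] after /r/; /k/ → [g] after /m/. In each pair only voicing changes, matching the preceding consonant, while place and manner stay constant.
The rule targets /ʈ/ (voiceless retroflex stop), which sits after the trigger /ɴ/ (voiced).
The voiced retroflex stop is [ɖ], so /ʈ/ → [ɖ].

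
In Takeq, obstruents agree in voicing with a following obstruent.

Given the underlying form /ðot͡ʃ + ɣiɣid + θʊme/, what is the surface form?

[ðod͡ʒɣiɣitθʊme]

The rule targets /t͡ʃ/ (voiceless postalveolar affricate), which sits before the trigger /ɣ/ (voiced).
A voiced postalveolar affricate is [d͡ʒ], so the surface segment is [d͡ʒ].
The same rule applies at the second boundary: /d/ → [t] next to /θ/.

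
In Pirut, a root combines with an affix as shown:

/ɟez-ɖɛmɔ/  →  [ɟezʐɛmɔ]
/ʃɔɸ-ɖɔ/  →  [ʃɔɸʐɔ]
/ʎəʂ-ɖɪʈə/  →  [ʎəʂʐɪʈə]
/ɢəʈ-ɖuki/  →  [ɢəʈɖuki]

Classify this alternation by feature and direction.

progressive manner assimilation

Underlying /ɖ/ is realised as [ʐ] next to /z/; /z/ itself does not change.
/ɖ/ is a stop while /z/ is a fricative; the output [ʐ] is a fricative, matching the trigger — so the feature that spreads is manner.
Place and voice are unchanged, so the assimilation is partial, not total.
The other alternating forms pattern the same way: /ɖ/ → [ʐ] after /ɸ/ (stop → fricative, matching a fricative); /ɖ/ → [ʐ] after /ʂ/ (stop → fricative, matching a fricative) — only manner changes, and always toward the preceding segment.
Nothing changes in [ɢəʈɖuki]: there the adjacent consonants already agree in manner (/ɖ/ and /ʈ/ are both stops), so this form is consistent with the same rule.
The trigger is the preceding segment, so the direction is progressive (perseverative).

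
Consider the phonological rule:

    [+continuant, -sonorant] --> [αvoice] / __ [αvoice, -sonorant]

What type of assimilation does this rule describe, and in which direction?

regressive voicing assimilation

The rule copies [voice] from the environment onto the target, so the assimilating feature is voicing.
Since the environment is written after the underscore, the trigger follows the target; the direction is regressive.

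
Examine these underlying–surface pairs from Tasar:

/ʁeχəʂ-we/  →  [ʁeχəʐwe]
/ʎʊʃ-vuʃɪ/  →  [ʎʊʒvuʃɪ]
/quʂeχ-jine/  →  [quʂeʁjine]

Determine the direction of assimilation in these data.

Underlying /ʂ/ is realised as [ʐ] next to /w/; /w/ itself does not change.
/ʂ/ is voiceless while /w/ is voiced; the output [ʐ] is voiced, matching the trigger — so the feature that spreads is voicing.
Checking the remaining alternations: /ʃ/ → [ʒ] before /v/ (voiceless → voiced, matching voiced); /χ/ → [ʁ] before /j/ (voiceless → voiced, matching voiced) — only voicing changes, and always toward the following segment.
The trigger is the following segment, so the direction is regressive (anticipatory).

regressive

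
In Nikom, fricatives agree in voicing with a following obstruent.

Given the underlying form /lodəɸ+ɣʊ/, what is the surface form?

[lodəβɣʊ]

/ɸ/ is a voiceless bilabial fricative. The following trigger /ɣ/ is voiced, so /ɸ/ must become voiced as well.
The voiced bilabial fricative is [β], so /ɸ/ → [β].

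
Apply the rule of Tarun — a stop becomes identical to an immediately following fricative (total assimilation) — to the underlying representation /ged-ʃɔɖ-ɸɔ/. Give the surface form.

/d/ is the segment targeted by the rule; it sits immediately before /ʃ/, so it assimilates completely and surfaces as [ʃ].
At the second juncture, /ɖ/ likewise becomes [ɸ] adjacent to /ɸ/.

[geʃʃɔɸɸɔ]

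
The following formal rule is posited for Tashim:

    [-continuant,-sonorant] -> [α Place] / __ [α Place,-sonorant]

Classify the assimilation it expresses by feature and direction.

regressive place assimilation

The shared variable α links the value of the place features (abbreviated [Place]) on the target to the same value on the neighbouring segment, so place is the feature that assimilates.
Since the environment is written after the underscore, the trigger follows the target; the direction is regressive.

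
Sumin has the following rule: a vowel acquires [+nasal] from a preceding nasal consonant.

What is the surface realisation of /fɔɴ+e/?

/e/ sits next to the nasal /ɴ/ and is therefore nasalised to [ẽ].

[fɔɴẽ]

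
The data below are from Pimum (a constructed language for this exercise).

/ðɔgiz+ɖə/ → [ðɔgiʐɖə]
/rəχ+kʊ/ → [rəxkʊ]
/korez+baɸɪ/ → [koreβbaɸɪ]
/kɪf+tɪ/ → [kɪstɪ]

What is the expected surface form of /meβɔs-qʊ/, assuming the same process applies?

The data show regressive place assimilation: /z/ → [ʐ] before /ɖ/; /χ/ → [x] before /k/; /z/ → [β] before /b/; /f/ → [s] before /t/. In each pair only place changes, matching the following consonant, while manner and voice stay constant.
/s/ is a voiceless alveolar fricative. The following trigger /q/ is uvular, so /s/ must become uvular as well.
Changing only its place to uvular gives [χ] — the voiceless uvular fricative.

[meβɔχqʊ]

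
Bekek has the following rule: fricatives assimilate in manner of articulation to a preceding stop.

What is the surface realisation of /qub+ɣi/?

/ɣ/ is a voiced velar fricative. The preceding trigger /b/ is a stop, so /ɣ/ must become a stop as well.
The voiced velar stop is [g], so /ɣ/ → [g].

[qubgi]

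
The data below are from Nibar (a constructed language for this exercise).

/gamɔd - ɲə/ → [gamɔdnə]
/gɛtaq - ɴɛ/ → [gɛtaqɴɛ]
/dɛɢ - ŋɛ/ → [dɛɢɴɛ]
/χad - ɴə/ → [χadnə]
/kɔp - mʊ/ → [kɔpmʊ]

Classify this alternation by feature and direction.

Comparing underlying and surface forms, /ɲ/ → [n] is the alternation; the neighbouring /d/ is constant.
/ɲ/ is palatal while /d/ is alveolar; the output [n] is alveolar, matching the trigger — so the feature that spreads is place.
Manner and voice are unchanged, so the assimilation is partial, not total.
The same holds elsewhere in the data: /ŋ/ → [ɴ] after /ɢ/ (velar → uvular, matching uvular); /ɴ/ → [n] after /d/ (uvular → alveolar, matching alveolar) — only place changes, and always toward the preceding segment.
No alternation appears in [gɛtaqɴɛ], [kɔpmʊ]: there the adjacent consonants already agree in place (/ɴ/ and /q/ are both uvular; /m/ and /p/ are both bilabial), so these forms are consistent with the same rule.
The trigger is the preceding segment, so the direction is progressive (perseverative).

progressive place assimilation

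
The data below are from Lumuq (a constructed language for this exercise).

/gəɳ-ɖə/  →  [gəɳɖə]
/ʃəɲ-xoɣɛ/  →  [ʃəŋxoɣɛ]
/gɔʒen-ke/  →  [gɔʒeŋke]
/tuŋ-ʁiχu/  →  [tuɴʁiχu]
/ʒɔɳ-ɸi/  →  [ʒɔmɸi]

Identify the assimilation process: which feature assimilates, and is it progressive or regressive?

regressive place assimilation

Underlying /ɲ/ is realised as [ŋ] next to /x/; /x/ itself does not change.
The change palatal → velar matches the place of the following /x/, identifying this as place assimilation.
Manner and voice are unchanged, so the assimilation is partial, not total.
The other alternating forms pattern the same way: /n/ → [ŋ] before /k/ (alveolar → velar, matching velar); /ŋ/ → [ɴ] before /ʁ/ (velar → uvular, matching uvular); /ɳ/ → [m] before /ɸ/ (retroflex → bilabial, matching bilabial) — only place changes, and always toward the following segment.
Nothing changes in [gəɳɖə]: there the adjacent consonants already agree in place (/ɳ/ and /ɖ/ are both retroflex), so this form is consistent with the same rule.
The trigger is the following segment, so the direction is regressive (anticipatory).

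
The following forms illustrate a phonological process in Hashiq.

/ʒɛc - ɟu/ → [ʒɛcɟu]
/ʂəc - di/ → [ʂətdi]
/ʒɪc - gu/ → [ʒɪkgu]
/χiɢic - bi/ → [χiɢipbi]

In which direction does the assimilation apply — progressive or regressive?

The segment that alternates is /c/, which surfaces as [t] when adjacent to /d/.
The change palatal → alveolar matches the place of the following /d/, identifying this as place assimilation.
The other alternating forms pattern the same way: /c/ → [k] before /g/ (palatal → velar, matching velar); /c/ → [p] before /b/ (palatal → bilabial, matching bilabial) — only place changes, and always toward the following segment.
No alternation appears in [ʒɛcɟu]: there the adjacent consonants already agree in place (/c/ and /ɟ/ are both palatal), so this form is consistent with the same rule.
Since the segment that changes precedes the conditioning segment, the assimilation is regressive.

regressive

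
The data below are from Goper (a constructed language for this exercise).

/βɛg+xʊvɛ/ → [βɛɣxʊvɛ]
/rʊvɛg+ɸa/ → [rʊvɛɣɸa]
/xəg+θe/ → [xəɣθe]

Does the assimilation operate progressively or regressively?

regressive

Comparing underlying and surface forms, /g/ → [ɣ] is the alternation; the neighbouring /x/ is constant.
The change stop → fricative matches the manner of the following /x/, identifying this as manner assimilation.
The other alternating forms pattern the same way: /g/ → [ɣ] before /ɸ/ (stop → fricative, matching a fricative); /g/ → [ɣ] before /θ/ (stop → fricative, matching a fricative) — only manner changes, and always toward the following segment.
Since the segment that changes precedes the conditioning segment, the assimilation is regressive.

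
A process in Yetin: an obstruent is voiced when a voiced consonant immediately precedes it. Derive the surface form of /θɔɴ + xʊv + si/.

[θɔɴɣʊvzi]

/x/ is a voiceless velar fricative. The preceding trigger /ɴ/ is voiced, so /x/ must become voiced as well.
A voiced velar fricative is [ɣ], so the surface segment is [ɣ].
At the second juncture, /s/ likewise becomes [z] adjacent to /v/.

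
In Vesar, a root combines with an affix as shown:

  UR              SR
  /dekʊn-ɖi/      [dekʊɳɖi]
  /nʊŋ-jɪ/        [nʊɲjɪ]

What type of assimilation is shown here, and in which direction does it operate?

regressive place assimilation

Underlying /n/ is realised as [ɳ] next to /ɖ/; /ɖ/ itself does not change.
/n/ is alveolar while /ɖ/ is retroflex; the output [ɳ] is retroflex, matching the trigger — so the feature that spreads is place.
Manner and voice are unchanged, so the assimilation is partial, not total.
The other alternating form patterns the same way: /ŋ/ → [ɲ] before /j/ (velar → palatal, matching palatal) — only place changes, and always toward the following segment.
Since the segment that changes precedes the conditioning segment, the assimilation is regressive.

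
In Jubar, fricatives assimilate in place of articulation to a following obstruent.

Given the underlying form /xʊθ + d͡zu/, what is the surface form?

/θ/ is a voiceless dental fricative. The following trigger /d͡z/ is alveolar, so /θ/ must become alveolar as well.
A voiceless alveolar fricative is [s], so the surface segment is [s].

[xʊsd͡zu]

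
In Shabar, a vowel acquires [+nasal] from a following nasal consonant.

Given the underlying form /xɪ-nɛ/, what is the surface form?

/ɪ/ sits next to the nasal /n/ and is therefore nasalised to [ɪ̃].

[xɪ̃nɛ]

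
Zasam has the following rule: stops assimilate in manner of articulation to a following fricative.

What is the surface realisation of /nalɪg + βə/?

The rule targets /g/ (voiced velar stop), which sits before the trigger /β/ (fricative).
Changing only its manner to fricative gives [ɣ] — the voiced velar fricative.

[nalɪɣβə]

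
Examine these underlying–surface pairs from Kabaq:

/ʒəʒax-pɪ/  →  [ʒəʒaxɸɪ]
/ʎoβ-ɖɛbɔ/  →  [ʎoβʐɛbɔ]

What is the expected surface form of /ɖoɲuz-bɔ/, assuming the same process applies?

[ɖoɲuzβɔ]

The data show progressive manner assimilation: /p/ → [ɸ] after /x/; /ɖ/ → [ʐ] after /β/. In each pair only manner changes, matching the preceding consonant, while place and voice stay constant.
/b/ is a voiced bilabial stop. The preceding trigger /z/ is a fricative, so /b/ must become a fricative as well.
A voiced bilabial fricative is [β], so the surface segment is [β].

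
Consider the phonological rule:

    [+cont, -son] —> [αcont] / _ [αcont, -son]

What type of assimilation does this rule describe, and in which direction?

regressive manner assimilation

The rule copies [cont] (continuancy) from the environment onto the target fricatives; since [±cont] encodes the stop/fricative manner contrast, the assimilating dimension is manner.
Since the environment is written after the underscore, the trigger follows the target; the direction is regressive.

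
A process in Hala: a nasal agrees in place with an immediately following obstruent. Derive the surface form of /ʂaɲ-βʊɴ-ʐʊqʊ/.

[ʂamβʊɳʐʊqʊ]

The rule targets /ɲ/ (voiced palatal nasal), which sits before the trigger /β/ (bilabial).
Changing only its place to bilabial gives [m] — the voiced bilabial nasal.
The same rule applies at the second boundary: /ɴ/ → [ɳ] next to /ʐ/.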